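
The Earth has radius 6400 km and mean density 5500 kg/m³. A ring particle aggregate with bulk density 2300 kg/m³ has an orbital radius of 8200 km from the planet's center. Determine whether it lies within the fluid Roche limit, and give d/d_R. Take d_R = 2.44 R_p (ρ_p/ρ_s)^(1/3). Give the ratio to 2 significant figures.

d_R = 2.44 × (6400 km) × (5500/2300)^(1/3) = 20880 km
d/d_R = (8200) / (20880) = 0.39
Since d/d_R < 1, the body is inside the Roche limit.

inside; d/d_R ≈ 0.39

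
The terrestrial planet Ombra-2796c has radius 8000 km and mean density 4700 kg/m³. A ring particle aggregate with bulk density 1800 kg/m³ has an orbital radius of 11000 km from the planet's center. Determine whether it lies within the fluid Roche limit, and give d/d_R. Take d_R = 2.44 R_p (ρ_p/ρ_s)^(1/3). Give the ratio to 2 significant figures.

d_R = 2.44 × (8000 km) × (4700/1800)^(1/3) = 26880 km
d/d_R = (11000) / (26880) = 0.41
Since d/d_R < 1, the body is inside the Roche limit.

inside; d/d_R ≈ 0.41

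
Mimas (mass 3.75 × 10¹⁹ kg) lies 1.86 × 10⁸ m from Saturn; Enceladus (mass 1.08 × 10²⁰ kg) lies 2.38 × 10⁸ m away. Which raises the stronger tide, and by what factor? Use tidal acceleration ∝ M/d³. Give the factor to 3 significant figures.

Tidal stretch scales as M/d³; compute that for each body.
Mimas: (3.75 × 10¹⁹) / (1.86 × 10⁸)³ = 5.828 × 10⁻⁶
Enceladus: (1.08 × 10²⁰) / (2.38 × 10⁸)³ = 8.011 × 10⁻⁶
Ratio (larger/smaller) = 1.37

Enceladus, by a factor of ≈ 1.37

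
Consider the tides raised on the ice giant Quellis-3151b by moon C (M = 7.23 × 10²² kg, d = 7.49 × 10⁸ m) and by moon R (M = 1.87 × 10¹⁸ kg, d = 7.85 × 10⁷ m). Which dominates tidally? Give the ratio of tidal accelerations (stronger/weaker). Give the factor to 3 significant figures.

Tidal stretch scales as M/d³; compute that for each body.
Moon C: (7.23 × 10²²) / (7.49 × 10⁸)³ = 1.721 × 10⁻⁴
Moon R: (1.87 × 10¹⁸) / (7.85 × 10⁷)³ = 3.866 × 10⁻⁶
Ratio (larger/smaller) = 44.5

Moon C, by a factor of ≈ 44.5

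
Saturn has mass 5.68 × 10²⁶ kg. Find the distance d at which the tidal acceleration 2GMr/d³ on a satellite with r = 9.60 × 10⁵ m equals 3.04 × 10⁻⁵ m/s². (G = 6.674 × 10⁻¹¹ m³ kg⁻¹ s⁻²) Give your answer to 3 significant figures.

2GMr/d³ = a_tidal  ⇒  d = (2GMr / a_tidal)^(1/3)
d = (2 × 6.674×10⁻¹¹ × (5.68 × 10²⁶) × (9.60 × 10⁵) / (3.04 × 10⁻⁵))^(1/3)
  = 1.34 × 10⁹ m

1.34 × 10⁹ m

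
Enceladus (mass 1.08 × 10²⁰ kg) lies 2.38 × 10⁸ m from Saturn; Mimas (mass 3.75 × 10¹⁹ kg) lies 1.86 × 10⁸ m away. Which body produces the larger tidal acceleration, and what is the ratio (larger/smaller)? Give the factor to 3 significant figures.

Enceladus, by a factor of ≈ 1.37

Tidal acceleration ∝ M/d³, so compare M/d³ for each.
Enceladus: (1.08 × 10²⁰) / (2.38 × 10⁸)³ = 8.011 × 10⁻⁶
Mimas: (3.75 × 10¹⁹) / (1.86 × 10⁸)³ = 5.828 × 10⁻⁶
Ratio (larger/smaller) = 1.37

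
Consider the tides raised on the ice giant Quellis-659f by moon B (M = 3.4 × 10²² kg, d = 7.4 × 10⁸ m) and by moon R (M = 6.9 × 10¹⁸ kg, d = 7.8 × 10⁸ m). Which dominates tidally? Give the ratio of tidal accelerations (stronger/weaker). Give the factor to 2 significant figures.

Moon B, by a factor of ≈ 5800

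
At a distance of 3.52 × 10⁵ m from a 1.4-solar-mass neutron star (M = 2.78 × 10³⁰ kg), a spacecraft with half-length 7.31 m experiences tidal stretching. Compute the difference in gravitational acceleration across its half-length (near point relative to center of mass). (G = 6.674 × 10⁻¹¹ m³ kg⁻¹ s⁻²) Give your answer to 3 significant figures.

6.22 × 10⁴ m/s²

Since r ≪ d, expand the inverse-square field across one radius to get the leading 2GMr/d³ term.
a_tidal = 2GMr/d³
        = 2 × (6.674 × 10⁻¹¹) × (2.78 × 10³⁰) × (7.31) / (3.52 × 10⁵)³
        = 6.22 × 10⁴ m/s²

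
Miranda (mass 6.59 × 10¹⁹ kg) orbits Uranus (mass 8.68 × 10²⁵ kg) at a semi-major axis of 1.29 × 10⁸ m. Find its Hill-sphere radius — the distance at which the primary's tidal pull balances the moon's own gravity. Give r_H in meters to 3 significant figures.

r_H ≈ a (m/3M)^(1/3)
    = (1.29 × 10⁸) × (6.59 × 10¹⁹ / (3 × 8.68 × 10²⁵))^(1/3)
    = 8.16 × 10⁵ m

8.16 × 10⁵ m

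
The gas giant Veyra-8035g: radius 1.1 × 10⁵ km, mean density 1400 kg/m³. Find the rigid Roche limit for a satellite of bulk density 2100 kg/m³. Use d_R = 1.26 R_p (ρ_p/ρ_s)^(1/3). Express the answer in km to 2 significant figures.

d_R = 1.26 × 1.1 × 10⁵ km × (1400/2100)^(1/3)
    = 1.2 × 10⁵ km

1.2 × 10⁵ km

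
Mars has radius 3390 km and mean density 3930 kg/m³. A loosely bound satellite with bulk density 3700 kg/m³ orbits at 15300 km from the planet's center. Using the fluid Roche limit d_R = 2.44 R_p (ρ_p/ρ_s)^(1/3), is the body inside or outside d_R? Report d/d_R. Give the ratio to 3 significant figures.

d_R = 2.44 × (3390 km) × (3930/3700)^(1/3) = 8440 km
d/d_R = (15300) / (8440) = 1.81
Since d/d_R > 1, the body is outside the Roche limit.

outside; d/d_R ≈ 1.81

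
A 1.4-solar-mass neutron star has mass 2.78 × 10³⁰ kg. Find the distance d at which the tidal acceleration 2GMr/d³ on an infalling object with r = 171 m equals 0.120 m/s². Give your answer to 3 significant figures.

8.09 × 10⁷ m

2GMr/d³ = a_tidal  ⇒  d = (2GMr / a_tidal)^(1/3)
d = (2 × 6.674×10⁻¹¹ × (2.78 × 10³⁰) × (171) / (0.120))^(1/3)
  = 8.09 × 10⁷ m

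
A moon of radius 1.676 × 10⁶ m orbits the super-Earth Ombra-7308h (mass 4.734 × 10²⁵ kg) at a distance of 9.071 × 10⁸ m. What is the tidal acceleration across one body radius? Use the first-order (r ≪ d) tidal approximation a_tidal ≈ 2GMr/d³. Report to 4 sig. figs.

a_tidal = 2GMr/d³
        = 2 × (6.674 × 10⁻¹¹) × (4.734 × 10²⁵) × (1.676 × 10⁶) / (9.071 × 10⁸)³
        = 1.419 × 10⁻⁵ m/s²

1.419 × 10⁻⁵ m/s²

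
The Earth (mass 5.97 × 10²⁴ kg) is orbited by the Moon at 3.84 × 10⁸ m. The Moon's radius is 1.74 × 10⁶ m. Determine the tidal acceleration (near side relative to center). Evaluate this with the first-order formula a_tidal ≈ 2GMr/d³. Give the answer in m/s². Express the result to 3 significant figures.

2.45 × 10⁻⁵ m/s²

Δg = 2GMr/d³
   = 2 × (6.674 × 10⁻¹¹) × (5.97 × 10²⁴) × (1.74 × 10⁶) / (3.84 × 10⁸)³
   = 2.45 × 10⁻⁵ m/s²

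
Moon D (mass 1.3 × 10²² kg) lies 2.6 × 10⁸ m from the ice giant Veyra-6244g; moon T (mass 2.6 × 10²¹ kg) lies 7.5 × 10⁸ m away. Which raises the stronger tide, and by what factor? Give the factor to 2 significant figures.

Moon D, by a factor of ≈ 120

Compare M/d³ for the two perturbers:
Moon D: (1.3 × 10²²) / (2.6 × 10⁸)³ = 7.396 × 10⁻⁴
Moon T: (2.6 × 10²¹) / (7.5 × 10⁸)³ = 6.163 × 10⁻⁶
Ratio (larger/smaller) = 120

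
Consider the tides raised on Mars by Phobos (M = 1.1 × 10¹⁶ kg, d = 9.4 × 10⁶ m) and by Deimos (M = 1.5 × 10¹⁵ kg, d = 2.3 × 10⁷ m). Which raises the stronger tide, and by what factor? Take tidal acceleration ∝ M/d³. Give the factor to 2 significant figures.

Phobos, by a factor of ≈ 110

Compare M/d³ for the two perturbers:
Phobos: (1.1 × 10¹⁶) / (9.4 × 10⁶)³ = 1.324 × 10⁻⁵
Deimos: (1.5 × 10¹⁵) / (2.3 × 10⁷)³ = 1.233 × 10⁻⁷
Ratio (larger/smaller) = 110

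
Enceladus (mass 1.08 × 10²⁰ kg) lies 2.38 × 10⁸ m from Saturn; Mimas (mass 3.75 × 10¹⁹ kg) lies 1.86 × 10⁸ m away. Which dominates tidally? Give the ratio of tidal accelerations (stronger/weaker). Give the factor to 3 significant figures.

Enceladus, by a factor of ≈ 1.37

The tide-raising term goes as M/d³ (the gradient of a 1/d² field).
Enceladus: (1.08 × 10²⁰) / (2.38 × 10⁸)³ = 8.011 × 10⁻⁶
Mimas: (3.75 × 10¹⁹) / (1.86 × 10⁸)³ = 5.828 × 10⁻⁶
Ratio (larger/smaller) = 1.37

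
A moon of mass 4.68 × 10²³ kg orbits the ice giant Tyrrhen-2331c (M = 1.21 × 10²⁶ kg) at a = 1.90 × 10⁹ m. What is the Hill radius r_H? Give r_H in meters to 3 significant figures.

r_H ≈ a (m/3M)^(1/3)
    = (1.90 × 10⁹) × (4.68 × 10²³ / (3 × 1.21 × 10²⁶))^(1/3)
    = 2.07 × 10⁸ m

2.07 × 10⁸ m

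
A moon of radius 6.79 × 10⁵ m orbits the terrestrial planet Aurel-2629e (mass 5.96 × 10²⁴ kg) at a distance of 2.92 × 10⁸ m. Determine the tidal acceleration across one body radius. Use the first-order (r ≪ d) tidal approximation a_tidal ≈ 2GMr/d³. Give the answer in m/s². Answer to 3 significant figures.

2.17 × 10⁻⁵ m/s²

Δg = 2GMr/d³
   = 2 × (6.674 × 10⁻¹¹) × (5.96 × 10²⁴) × (6.79 × 10⁵) / (2.92 × 10⁸)³
   = 2.17 × 10⁻⁵ m/s²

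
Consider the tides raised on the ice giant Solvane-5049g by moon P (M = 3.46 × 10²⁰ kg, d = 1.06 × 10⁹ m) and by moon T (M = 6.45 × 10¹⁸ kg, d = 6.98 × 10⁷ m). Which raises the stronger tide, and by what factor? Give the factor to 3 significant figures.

Moon T, by a factor of ≈ 65.3

Tidal stretch scales as M/d³; compute that for each body.
Moon P: (3.46 × 10²⁰) / (1.06 × 10⁹)³ = 2.905 × 10⁻⁷
Moon T: (6.45 × 10¹⁸) / (6.98 × 10⁷)³ = 1.897 × 10⁻⁵
Ratio (larger/smaller) = 65.3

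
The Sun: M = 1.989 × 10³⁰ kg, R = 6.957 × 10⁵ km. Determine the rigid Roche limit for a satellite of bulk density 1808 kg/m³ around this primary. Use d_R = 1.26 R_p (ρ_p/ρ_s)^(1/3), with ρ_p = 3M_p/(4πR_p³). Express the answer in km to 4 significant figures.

ρ_p = 3M_p/(4πR_p³) = 3 × (1.989 × 10³⁰) / (4π × (6.957 × 10⁸ m)³) = 1410 kg/m³
d_R = 1.26 × 6.957 × 10⁵ km × (1410/1808)^(1/3)
    = 8.069 × 10⁵ km

8.069 × 10⁵ km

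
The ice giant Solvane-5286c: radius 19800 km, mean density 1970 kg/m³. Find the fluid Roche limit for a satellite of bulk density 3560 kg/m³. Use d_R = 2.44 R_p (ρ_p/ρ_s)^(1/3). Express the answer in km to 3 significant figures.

39700 km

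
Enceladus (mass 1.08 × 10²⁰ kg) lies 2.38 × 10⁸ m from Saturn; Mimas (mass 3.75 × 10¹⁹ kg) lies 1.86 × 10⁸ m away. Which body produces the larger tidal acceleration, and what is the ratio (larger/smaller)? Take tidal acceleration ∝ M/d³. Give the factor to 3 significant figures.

Enceladus, by a factor of ≈ 1.37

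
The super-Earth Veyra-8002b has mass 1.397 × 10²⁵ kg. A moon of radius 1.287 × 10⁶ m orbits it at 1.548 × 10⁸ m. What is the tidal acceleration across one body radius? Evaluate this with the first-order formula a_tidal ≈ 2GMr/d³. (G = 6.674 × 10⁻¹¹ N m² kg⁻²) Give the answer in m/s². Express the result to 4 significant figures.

6.470 × 10⁻⁴ m/s²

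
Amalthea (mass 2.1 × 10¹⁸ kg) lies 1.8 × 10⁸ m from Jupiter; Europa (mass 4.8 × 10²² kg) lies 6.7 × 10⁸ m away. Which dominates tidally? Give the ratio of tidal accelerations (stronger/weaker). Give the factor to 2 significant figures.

Compare M/d³ for the two perturbers:
Amalthea: (2.1 × 10¹⁸) / (1.8 × 10⁸)³ = 3.601 × 10⁻⁷
Europa: (4.8 × 10²²) / (6.7 × 10⁸)³ = 1.596 × 10⁻⁴
Ratio (larger/smaller) = 440

Europa, by a factor of ≈ 440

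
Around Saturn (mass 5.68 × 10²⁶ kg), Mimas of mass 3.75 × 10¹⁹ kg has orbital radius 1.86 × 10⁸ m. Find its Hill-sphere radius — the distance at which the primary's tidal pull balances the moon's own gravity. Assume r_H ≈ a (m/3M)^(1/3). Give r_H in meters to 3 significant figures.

r_H ≈ a (m/3M)^(1/3)
    = (1.86 × 10⁸) × (3.75 × 10¹⁹ / (3 × 5.68 × 10²⁶))^(1/3)
    = 5.21 × 10⁵ m

5.21 × 10⁵ m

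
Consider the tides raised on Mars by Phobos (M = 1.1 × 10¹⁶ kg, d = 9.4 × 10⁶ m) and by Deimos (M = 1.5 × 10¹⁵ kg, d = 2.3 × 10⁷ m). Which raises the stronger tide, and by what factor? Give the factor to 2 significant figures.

Phobos, by a factor of ≈ 110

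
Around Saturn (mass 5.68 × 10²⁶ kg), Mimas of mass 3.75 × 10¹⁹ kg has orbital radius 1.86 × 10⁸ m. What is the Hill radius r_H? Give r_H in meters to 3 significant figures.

5.21 × 10⁵ m

r_H ≈ a (m/3M)^(1/3)
    = (1.86 × 10⁸) × (3.75 × 10¹⁹ / (3 × 5.68 × 10²⁶))^(1/3)
    = 5.21 × 10⁵ m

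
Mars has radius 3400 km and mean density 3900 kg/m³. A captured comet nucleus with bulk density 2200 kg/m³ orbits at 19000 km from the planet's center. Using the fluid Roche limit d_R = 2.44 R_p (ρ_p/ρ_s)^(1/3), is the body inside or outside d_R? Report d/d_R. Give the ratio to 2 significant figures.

d_R = 2.44 × (3400 km) × (3900/2200)^(1/3) = 10040 km
d/d_R = (19000) / (10040) = 1.9
Since d/d_R > 1, the body is outside the Roche limit.

outside; d/d_R ≈ 1.9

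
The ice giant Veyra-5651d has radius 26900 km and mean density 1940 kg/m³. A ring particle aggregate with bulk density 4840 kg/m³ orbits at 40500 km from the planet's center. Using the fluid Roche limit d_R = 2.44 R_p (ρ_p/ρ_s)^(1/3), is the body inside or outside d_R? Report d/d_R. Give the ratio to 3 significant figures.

inside; d/d_R ≈ 0.837

d_R = 2.44 × (26900 km) × (1940/4840)^(1/3) = 48390 km
d/d_R = (40500) / (48390) = 0.837
Since d/d_R < 1, the body is inside the Roche limit.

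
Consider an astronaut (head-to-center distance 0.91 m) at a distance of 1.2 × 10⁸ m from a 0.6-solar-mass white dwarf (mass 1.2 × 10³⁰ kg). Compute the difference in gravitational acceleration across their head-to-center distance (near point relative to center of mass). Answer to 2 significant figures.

Differencing GM/(d−r)² and GM/d² to first order in r/d gives 2GMr/d³.
a_tidal = 2GMr/d³
        = 2 × (6.674 × 10⁻¹¹) × (1.2 × 10³⁰) × (0.91) / (1.2 × 10⁸)³
        = 8.4 × 10⁻⁵ m/s²

8.4 × 10⁻⁵ m/s²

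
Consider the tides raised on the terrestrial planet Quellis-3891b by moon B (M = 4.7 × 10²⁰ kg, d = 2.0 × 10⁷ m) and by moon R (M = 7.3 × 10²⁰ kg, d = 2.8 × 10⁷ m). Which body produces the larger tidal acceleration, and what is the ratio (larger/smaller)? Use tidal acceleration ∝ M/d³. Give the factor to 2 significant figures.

Moon B, by a factor of ≈ 1.8

Tidal stretch scales as M/d³; compute that for each body.
Moon B: (4.7 × 10²⁰) / (2.0 × 10⁷)³ = 5.875 × 10⁻²
Moon R: (7.3 × 10²⁰) / (2.8 × 10⁷)³ = 3.325 × 10⁻²
Ratio (larger/smaller) = 1.8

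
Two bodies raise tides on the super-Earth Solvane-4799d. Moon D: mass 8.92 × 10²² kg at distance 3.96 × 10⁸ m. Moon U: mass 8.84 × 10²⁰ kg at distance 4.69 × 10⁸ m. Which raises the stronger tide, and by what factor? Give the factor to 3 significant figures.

Compare M/d³ for the two perturbers:
Moon D: (8.92 × 10²²) / (3.96 × 10⁸)³ = 1.436 × 10⁻³
Moon U: (8.84 × 10²⁰) / (4.69 × 10⁸)³ = 8.569 × 10⁻⁶
Ratio (larger/smaller) = 168

Moon D, by a factor of ≈ 168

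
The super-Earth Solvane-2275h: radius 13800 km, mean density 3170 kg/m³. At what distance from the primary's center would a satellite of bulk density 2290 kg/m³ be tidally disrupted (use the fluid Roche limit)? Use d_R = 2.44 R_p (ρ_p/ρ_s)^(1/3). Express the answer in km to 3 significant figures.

37500 km

d_R = 2.44 × 13800 km × (3170/2290)^(1/3)
    = 37500 km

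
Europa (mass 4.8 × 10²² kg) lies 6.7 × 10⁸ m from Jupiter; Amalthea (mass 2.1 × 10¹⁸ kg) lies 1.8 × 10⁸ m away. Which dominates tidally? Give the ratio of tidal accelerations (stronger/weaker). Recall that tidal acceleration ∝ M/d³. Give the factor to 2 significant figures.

Europa, by a factor of ≈ 440

The tide-raising term goes as M/d³ (the gradient of a 1/d² field).
Europa: (4.8 × 10²²) / (6.7 × 10⁸)³ = 1.596 × 10⁻⁴
Amalthea: (2.1 × 10¹⁸) / (1.8 × 10⁸)³ = 3.601 × 10⁻⁷
Ratio (larger/smaller) = 440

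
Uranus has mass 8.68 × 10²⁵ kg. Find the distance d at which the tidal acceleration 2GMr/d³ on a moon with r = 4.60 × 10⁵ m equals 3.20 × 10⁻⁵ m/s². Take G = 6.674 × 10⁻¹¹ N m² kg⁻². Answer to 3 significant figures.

5.50 × 10⁸ m

2GMr/d³ = a_tidal  ⇒  d = (2GMr / a_tidal)^(1/3)
d = (2 × 6.674×10⁻¹¹ × (8.68 × 10²⁵) × (4.60 × 10⁵) / (3.20 × 10⁻⁵))^(1/3)
  = 5.50 × 10⁸ m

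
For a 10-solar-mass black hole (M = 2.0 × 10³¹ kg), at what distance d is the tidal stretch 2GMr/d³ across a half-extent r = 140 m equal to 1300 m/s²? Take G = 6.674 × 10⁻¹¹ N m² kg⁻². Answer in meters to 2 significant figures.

2GMr/d³ = a_tidal  ⇒  d = (2GMr / a_tidal)^(1/3)
d = (2 × 6.674×10⁻¹¹ × (2.0 × 10³¹) × (140) / (1300))^(1/3)
  = 6.6 × 10⁶ m

6.6 × 10⁶ m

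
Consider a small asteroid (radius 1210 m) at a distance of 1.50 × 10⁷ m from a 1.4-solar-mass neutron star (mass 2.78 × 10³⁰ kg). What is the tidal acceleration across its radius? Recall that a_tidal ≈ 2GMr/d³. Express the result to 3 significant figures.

1.33 × 10² m/s²

The tidal stretch is the gradient of GM/d² times the body's extent r, hence the 1/d³ dependence.
a_tidal = 2GMr/d³
        = 2 × (6.674 × 10⁻¹¹) × (2.78 × 10³⁰) × (1210) / (1.50 × 10⁷)³
        = 1.33 × 10² m/s²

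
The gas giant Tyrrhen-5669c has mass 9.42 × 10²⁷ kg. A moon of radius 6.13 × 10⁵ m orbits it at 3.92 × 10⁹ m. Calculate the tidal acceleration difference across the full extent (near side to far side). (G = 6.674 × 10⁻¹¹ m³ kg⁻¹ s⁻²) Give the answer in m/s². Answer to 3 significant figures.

2.56 × 10⁻⁵ m/s²

Near-to-far spans 2r, so the tidal difference is twice the near-to-center value: 4GMr/d³.
a_tidal = 4GMr/d³
        = 4 × (6.674 × 10⁻¹¹) × (9.42 × 10²⁷) × (6.13 × 10⁵) / (3.92 × 10⁹)³
        = 2.56 × 10⁻⁵ m/s²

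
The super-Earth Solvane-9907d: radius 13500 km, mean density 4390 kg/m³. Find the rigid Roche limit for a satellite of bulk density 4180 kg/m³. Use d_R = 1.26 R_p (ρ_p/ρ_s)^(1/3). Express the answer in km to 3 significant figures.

17300 km

d_R = 1.26 × 13500 km × (4390/4180)^(1/3)
    = 17300 km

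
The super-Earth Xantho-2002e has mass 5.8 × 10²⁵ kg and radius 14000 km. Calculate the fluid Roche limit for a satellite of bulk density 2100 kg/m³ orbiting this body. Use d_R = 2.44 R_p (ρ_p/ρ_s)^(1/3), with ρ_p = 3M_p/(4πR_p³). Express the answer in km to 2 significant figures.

ρ_p = 3M_p/(4πR_p³) = 3 × (5.8 × 10²⁵) / (4π × (1.4 × 10⁷ m)³) = 5000 kg/m³
d_R = 2.44 × 14000 km × (5000/2100)^(1/3)
    = 46000 km

46000 km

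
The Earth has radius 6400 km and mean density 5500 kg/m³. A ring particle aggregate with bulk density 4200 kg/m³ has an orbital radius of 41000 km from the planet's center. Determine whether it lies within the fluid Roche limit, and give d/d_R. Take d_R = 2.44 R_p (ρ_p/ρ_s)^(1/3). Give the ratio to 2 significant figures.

outside; d/d_R ≈ 2.4

d_R = 2.44 × (6400 km) × (5500/4200)^(1/3) = 17080 km
d/d_R = (41000) / (17080) = 2.4
Since d/d_R > 1, the body is outside the Roche limit.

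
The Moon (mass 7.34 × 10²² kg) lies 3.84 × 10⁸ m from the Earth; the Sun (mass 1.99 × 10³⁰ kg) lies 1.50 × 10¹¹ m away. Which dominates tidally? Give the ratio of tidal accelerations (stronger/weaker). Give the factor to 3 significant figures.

The Moon, by a factor of ≈ 2.20

Compare M/d³ for the two perturbers:
The Moon: (7.34 × 10²²) / (3.84 × 10⁸)³ = 1.296 × 10⁻³
The Sun: (1.99 × 10³⁰) / (1.50 × 10¹¹)³ = 5.896 × 10⁻⁴
Ratio (larger/smaller) = 2.20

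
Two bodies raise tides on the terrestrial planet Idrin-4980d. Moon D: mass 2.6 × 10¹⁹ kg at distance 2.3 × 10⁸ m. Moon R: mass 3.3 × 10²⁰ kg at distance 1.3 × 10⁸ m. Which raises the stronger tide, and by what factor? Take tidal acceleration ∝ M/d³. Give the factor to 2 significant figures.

Compare M/d³ for the two perturbers:
Moon D: (2.6 × 10¹⁹) / (2.3 × 10⁸)³ = 2.137 × 10⁻⁶
Moon R: (3.3 × 10²⁰) / (1.3 × 10⁸)³ = 1.502 × 10⁻⁴
Ratio (larger/smaller) = 70

Moon R, by a factor of ≈ 70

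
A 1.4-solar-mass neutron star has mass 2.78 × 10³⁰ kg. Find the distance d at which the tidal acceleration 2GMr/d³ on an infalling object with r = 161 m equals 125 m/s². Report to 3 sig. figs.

2GMr/d³ = a_tidal  ⇒  d = (2GMr / a_tidal)^(1/3)
d = (2 × 6.674×10⁻¹¹ × (2.78 × 10³⁰) × (161) / (125))^(1/3)
  = 7.82 × 10⁶ m

7.82 × 10⁶ m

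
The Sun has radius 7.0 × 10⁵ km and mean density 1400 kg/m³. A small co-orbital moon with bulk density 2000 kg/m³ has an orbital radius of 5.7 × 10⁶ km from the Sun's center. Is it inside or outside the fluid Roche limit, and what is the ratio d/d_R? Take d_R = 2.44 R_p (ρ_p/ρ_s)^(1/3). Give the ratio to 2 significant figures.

outside; d/d_R ≈ 3.8

d_R = 2.44 × (7.0 × 10⁵ km) × (1400/2000)^(1/3) = 1.517 × 10⁶ km
d/d_R = (5.7 × 10⁶) / (1.517 × 10⁶) = 3.8
Since d/d_R > 1, the body is outside the Roche limit.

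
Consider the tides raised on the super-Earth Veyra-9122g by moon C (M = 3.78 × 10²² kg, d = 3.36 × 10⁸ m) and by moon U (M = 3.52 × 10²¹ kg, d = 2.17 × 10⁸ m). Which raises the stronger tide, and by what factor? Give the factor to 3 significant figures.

Moon C, by a factor of ≈ 2.89

Compare M/d³ for the two perturbers:
Moon C: (3.78 × 10²²) / (3.36 × 10⁸)³ = 9.965 × 10⁻⁴
Moon U: (3.52 × 10²¹) / (2.17 × 10⁸)³ = 3.445 × 10⁻⁴
Ratio (larger/smaller) = 2.89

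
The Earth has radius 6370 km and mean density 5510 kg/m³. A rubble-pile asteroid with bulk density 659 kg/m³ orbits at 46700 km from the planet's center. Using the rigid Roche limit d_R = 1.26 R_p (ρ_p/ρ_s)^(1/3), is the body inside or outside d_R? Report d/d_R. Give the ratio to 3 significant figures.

outside; d/d_R ≈ 2.87

d_R = 1.26 × (6370 km) × (5510/659)^(1/3) = 16290 km
d/d_R = (46700) / (16290) = 2.87
Since d/d_R > 1, the body is outside the Roche limit.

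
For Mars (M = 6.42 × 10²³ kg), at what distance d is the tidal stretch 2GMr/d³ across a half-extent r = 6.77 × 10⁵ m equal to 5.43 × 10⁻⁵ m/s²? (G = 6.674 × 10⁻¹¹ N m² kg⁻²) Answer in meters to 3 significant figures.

2GMr/d³ = a_tidal  ⇒  d = (2GMr / a_tidal)^(1/3)
d = (2 × 6.674×10⁻¹¹ × (6.42 × 10²³) × (6.77 × 10⁵) / (5.43 × 10⁻⁵))^(1/3)
  = 1.02 × 10⁸ m

1.02 × 10⁸ m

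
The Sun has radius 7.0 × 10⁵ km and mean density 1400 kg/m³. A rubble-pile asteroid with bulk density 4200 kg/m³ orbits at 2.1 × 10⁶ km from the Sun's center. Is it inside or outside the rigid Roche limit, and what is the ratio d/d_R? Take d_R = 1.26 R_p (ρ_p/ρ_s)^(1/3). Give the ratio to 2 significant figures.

outside; d/d_R ≈ 3.4

d_R = 1.26 × (7.0 × 10⁵ km) × (1400/4200)^(1/3) = 6.115 × 10⁵ km
d/d_R = (2.1 × 10⁶) / (6.115 × 10⁵) = 3.4
Since d/d_R > 1, the body is outside the Roche limit.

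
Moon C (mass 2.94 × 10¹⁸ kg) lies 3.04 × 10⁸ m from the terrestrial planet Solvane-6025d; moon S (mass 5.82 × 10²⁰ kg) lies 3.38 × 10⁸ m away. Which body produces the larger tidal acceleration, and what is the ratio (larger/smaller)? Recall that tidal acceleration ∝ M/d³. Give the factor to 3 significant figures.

The tide-raising term goes as M/d³ (the gradient of a 1/d² field).
Moon C: (2.94 × 10¹⁸) / (3.04 × 10⁸)³ = 1.046 × 10⁻⁷
Moon S: (5.82 × 10²⁰) / (3.38 × 10⁸)³ = 1.507 × 10⁻⁵
Ratio (larger/smaller) = 144

Moon S, by a factor of ≈ 144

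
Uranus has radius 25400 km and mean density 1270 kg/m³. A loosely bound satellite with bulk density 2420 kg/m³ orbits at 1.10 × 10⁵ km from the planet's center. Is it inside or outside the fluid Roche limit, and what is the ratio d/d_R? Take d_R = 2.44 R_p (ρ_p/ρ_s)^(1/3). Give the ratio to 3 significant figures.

d_R = 2.44 × (25400 km) × (1270/2420)^(1/3) = 49990 km
d/d_R = (1.10 × 10⁵) / (49990) = 2.20
Since d/d_R > 1, the body is outside the Roche limit.

outside; d/d_R ≈ 2.20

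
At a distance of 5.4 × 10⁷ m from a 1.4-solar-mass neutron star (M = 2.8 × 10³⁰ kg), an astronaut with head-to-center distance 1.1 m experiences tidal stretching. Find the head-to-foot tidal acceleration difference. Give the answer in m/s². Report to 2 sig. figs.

5.2 × 10⁻³ m/s²

Δa = 4GMr/d³
   = 4 × (6.674 × 10⁻¹¹) × (2.8 × 10³⁰) × (1.1) / (5.4 × 10⁷)³
   = 5.2 × 10⁻³ m/s²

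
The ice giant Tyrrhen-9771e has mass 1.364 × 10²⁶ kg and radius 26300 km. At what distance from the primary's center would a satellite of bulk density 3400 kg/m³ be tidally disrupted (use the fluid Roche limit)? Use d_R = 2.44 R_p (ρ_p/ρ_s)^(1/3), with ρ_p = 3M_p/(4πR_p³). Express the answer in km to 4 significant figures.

51820 km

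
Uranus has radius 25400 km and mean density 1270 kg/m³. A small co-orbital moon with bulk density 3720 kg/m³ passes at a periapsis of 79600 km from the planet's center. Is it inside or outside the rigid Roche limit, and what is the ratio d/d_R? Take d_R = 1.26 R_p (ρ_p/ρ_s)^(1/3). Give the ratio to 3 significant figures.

outside; d/d_R ≈ 3.56

d_R = 1.26 × (25400 km) × (1270/3720)^(1/3) = 22370 km
d/d_R = (79600) / (22370) = 3.56
Since d/d_R > 1, the body is outside the Roche limit.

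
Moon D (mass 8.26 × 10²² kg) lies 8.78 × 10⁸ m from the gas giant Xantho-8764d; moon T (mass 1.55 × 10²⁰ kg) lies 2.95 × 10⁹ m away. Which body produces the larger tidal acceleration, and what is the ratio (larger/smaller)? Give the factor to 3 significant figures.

Moon D, by a factor of ≈ 20200

Compare M/d³ for the two perturbers:
Moon D: (8.26 × 10²²) / (8.78 × 10⁸)³ = 1.220 × 10⁻⁴
Moon T: (1.55 × 10²⁰) / (2.95 × 10⁹)³ = 6.038 × 10⁻⁹
Ratio (larger/smaller) = 20200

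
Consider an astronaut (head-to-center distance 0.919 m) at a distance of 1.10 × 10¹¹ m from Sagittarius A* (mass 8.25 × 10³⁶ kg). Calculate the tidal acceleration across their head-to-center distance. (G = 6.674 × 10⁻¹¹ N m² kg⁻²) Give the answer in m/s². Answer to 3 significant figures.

7.60 × 10⁻⁷ m/s²

The tidal stretch is the gradient of GM/d² times the body's extent r, hence the 1/d³ dependence.
a_tidal = 2GMr/d³
        = 2 × (6.674 × 10⁻¹¹) × (8.25 × 10³⁶) × (0.919) / (1.10 × 10¹¹)³
        = 7.60 × 10⁻⁷ m/s²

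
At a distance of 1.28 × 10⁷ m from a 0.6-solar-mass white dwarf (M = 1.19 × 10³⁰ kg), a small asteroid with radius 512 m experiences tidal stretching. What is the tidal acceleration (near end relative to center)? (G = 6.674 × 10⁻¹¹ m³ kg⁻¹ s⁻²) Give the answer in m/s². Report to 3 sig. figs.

3.88 × 10¹ m/s²

Δg = 2GMr/d³
   = 2 × (6.674 × 10⁻¹¹) × (1.19 × 10³⁰) × (512) / (1.28 × 10⁷)³
   = 3.88 × 10¹ m/s²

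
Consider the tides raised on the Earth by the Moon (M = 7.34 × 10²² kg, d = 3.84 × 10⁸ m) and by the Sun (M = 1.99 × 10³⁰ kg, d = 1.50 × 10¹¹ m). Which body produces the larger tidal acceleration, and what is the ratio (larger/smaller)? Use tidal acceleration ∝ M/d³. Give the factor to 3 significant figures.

The Moon, by a factor of ≈ 2.20

The tide-raising term goes as M/d³ (the gradient of a 1/d² field).
The Moon: (7.34 × 10²²) / (3.84 × 10⁸)³ = 1.296 × 10⁻³
The Sun: (1.99 × 10³⁰) / (1.50 × 10¹¹)³ = 5.896 × 10⁻⁴
Ratio (larger/smaller) = 2.20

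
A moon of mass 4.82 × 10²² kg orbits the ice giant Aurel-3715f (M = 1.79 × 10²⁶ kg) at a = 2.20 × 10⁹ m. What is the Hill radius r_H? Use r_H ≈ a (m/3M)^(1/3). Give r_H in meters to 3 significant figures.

9.85 × 10⁷ m

r_H ≈ a (m/3M)^(1/3)
    = (2.20 × 10⁹) × (4.82 × 10²² / (3 × 1.79 × 10²⁶))^(1/3)
    = 9.85 × 10⁷ m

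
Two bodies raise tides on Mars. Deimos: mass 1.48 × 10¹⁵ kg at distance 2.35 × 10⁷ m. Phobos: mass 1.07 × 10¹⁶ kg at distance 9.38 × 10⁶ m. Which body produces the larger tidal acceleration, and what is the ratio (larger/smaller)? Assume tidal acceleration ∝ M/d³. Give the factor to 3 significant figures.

Tidal stretch scales as M/d³; compute that for each body.
Deimos: (1.48 × 10¹⁵) / (2.35 × 10⁷)³ = 1.140 × 10⁻⁷
Phobos: (1.07 × 10¹⁶) / (9.38 × 10⁶)³ = 1.297 × 10⁻⁵
Ratio (larger/smaller) = 114

Phobos, by a factor of ≈ 114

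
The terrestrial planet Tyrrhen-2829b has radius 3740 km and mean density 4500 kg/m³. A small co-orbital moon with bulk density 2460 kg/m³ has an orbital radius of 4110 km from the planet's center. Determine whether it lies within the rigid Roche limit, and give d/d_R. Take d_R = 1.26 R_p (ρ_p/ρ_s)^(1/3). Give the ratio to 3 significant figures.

d_R = 1.26 × (3740 km) × (4500/2460)^(1/3) = 5763 km
d/d_R = (4110) / (5763) = 0.713
Since d/d_R < 1, the body is inside the Roche limit.

inside; d/d_R ≈ 0.713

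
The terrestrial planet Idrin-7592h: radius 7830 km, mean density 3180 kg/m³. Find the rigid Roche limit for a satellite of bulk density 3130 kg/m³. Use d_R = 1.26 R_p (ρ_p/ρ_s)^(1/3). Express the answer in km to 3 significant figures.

9920 km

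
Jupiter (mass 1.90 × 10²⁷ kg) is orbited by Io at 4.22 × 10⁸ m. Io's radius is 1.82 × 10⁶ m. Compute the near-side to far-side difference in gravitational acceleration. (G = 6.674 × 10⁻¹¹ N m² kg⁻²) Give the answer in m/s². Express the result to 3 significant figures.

Near-to-far spans 2r, so the tidal difference is twice the near-to-center value: 4GMr/d³.
Δg = 4GMr/d³
   = 4 × (6.674 × 10⁻¹¹) × (1.90 × 10²⁷) × (1.82 × 10⁶) / (4.22 × 10⁸)³
   = 1.23 × 10⁻² m/s²

1.23 × 10⁻² m/s²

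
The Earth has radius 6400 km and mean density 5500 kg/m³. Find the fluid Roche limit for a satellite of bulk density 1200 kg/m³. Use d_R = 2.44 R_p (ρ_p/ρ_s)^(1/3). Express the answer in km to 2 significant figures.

26000 km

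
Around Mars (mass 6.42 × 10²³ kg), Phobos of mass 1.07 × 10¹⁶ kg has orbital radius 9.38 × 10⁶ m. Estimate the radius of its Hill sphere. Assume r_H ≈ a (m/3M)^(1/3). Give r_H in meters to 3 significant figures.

1.66 × 10⁴ m

r_H ≈ a (m/3M)^(1/3)
    = (9.38 × 10⁶) × (1.07 × 10¹⁶ / (3 × 6.42 × 10²³))^(1/3)
    = 1.66 × 10⁴ m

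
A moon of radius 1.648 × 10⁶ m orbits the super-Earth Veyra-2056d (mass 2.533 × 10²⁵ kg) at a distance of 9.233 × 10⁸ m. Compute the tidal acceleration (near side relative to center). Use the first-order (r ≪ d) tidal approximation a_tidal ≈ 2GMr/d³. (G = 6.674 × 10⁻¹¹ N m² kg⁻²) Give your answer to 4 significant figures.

7.079 × 10⁻⁶ m/s²

Δa = 2GMr/d³
   = 2 × (6.674 × 10⁻¹¹) × (2.533 × 10²⁵) × (1.648 × 10⁶) / (9.233 × 10⁸)³
   = 7.079 × 10⁻⁶ m/s²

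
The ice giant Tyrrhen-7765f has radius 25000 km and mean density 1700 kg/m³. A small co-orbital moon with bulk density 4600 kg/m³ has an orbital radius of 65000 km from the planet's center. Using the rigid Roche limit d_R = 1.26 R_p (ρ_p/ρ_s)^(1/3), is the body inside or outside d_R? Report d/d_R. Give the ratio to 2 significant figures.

d_R = 1.26 × (25000 km) × (1700/4600)^(1/3) = 22610 km
d/d_R = (65000) / (22610) = 2.9
Since d/d_R > 1, the body is outside the Roche limit.

outside; d/d_R ≈ 2.9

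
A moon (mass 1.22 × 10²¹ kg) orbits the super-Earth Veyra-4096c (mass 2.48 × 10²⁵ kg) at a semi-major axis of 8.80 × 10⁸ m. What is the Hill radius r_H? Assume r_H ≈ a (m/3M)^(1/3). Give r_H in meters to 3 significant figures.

2.24 × 10⁷ m

r_H ≈ a (m/3M)^(1/3)
    = (8.80 × 10⁸) × (1.22 × 10²¹ / (3 × 2.48 × 10²⁵))^(1/3)
    = 2.24 × 10⁷ m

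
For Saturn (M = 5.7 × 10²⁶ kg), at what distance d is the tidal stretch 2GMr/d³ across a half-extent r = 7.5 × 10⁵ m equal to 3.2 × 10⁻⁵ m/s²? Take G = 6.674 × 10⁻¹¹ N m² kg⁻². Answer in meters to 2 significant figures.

1.2 × 10⁹ m

2GMr/d³ = a_tidal  ⇒  d = (2GMr / a_tidal)^(1/3)
d = (2 × 6.674×10⁻¹¹ × (5.7 × 10²⁶) × (7.5 × 10⁵) / (3.2 × 10⁻⁵))^(1/3)
  = 1.2 × 10⁹ m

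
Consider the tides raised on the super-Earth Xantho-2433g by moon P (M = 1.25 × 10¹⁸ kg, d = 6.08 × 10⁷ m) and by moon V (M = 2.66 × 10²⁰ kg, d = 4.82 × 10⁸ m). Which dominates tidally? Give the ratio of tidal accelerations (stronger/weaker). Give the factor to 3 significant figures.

Moon P, by a factor of ≈ 2.34

Compare M/d³ for the two perturbers:
Moon P: (1.25 × 10¹⁸) / (6.08 × 10⁷)³ = 5.562 × 10⁻⁶
Moon V: (2.66 × 10²⁰) / (4.82 × 10⁸)³ = 2.375 × 10⁻⁶
Ratio (larger/smaller) = 2.34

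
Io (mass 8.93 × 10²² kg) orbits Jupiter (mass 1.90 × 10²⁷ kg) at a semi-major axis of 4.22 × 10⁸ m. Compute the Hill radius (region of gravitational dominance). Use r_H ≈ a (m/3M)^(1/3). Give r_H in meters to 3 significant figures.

r_H ≈ a (m/3M)^(1/3)
    = (4.22 × 10⁸) × (8.93 × 10²² / (3 × 1.90 × 10²⁷))^(1/3)
    = 1.06 × 10⁷ m

1.06 × 10⁷ m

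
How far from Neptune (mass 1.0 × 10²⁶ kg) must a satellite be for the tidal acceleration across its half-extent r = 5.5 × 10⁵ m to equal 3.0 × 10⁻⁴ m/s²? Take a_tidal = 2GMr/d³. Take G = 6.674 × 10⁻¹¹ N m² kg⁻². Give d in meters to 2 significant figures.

2.9 × 10⁸ m

2GMr/d³ = a_tidal  ⇒  d = (2GMr / a_tidal)^(1/3)
d = (2 × 6.674×10⁻¹¹ × (1.0 × 10²⁶) × (5.5 × 10⁵) / (3.0 × 10⁻⁴))^(1/3)
  = 2.9 × 10⁸ m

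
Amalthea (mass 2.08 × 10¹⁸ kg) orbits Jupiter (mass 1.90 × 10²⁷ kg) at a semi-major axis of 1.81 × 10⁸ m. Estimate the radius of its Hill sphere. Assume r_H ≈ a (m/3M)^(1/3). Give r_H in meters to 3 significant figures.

1.29 × 10⁵ m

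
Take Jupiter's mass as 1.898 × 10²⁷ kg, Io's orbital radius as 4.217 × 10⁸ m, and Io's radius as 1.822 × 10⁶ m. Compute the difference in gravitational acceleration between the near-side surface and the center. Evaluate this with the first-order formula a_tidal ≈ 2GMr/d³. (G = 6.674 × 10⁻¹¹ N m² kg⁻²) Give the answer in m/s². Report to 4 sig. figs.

6.155 × 10⁻³ m/s²

a_tidal = 2GMr/d³
        = 2 × (6.674 × 10⁻¹¹) × (1.898 × 10²⁷) × (1.822 × 10⁶) / (4.217 × 10⁸)³
        = 6.155 × 10⁻³ m/s²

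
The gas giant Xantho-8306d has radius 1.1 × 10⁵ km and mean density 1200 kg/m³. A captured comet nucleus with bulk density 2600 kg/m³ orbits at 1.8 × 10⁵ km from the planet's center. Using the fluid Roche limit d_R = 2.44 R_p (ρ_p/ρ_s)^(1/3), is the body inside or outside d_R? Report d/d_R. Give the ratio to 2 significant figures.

inside; d/d_R ≈ 0.87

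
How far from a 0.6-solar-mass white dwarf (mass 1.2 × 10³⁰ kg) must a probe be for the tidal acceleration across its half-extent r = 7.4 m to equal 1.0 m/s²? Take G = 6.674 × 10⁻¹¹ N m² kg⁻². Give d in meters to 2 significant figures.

2GMr/d³ = a_tidal  ⇒  d = (2GMr / a_tidal)^(1/3)
d = (2 × 6.674×10⁻¹¹ × (1.2 × 10³⁰) × (7.4) / (1.0))^(1/3)
  = 1.1 × 10⁷ m

1.1 × 10⁷ m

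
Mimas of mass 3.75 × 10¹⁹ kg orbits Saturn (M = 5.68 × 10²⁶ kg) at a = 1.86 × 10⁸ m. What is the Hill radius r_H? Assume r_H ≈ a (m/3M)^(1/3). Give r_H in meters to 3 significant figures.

r_H ≈ a (m/3M)^(1/3)
    = (1.86 × 10⁸) × (3.75 × 10¹⁹ / (3 × 5.68 × 10²⁶))^(1/3)
    = 5.21 × 10⁵ m

5.21 × 10⁵ m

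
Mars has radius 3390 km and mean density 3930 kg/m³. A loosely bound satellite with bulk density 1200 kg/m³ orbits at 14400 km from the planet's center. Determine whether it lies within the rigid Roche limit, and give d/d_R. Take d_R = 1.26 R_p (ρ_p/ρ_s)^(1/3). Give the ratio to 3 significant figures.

d_R = 1.26 × (3390 km) × (3930/1200)^(1/3) = 6343 km
d/d_R = (14400) / (6343) = 2.27
Since d/d_R > 1, the body is outside the Roche limit.

outside; d/d_R ≈ 2.27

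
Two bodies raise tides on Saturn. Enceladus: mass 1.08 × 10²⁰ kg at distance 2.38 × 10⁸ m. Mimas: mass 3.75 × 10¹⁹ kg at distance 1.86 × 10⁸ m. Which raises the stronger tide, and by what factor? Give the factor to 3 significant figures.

Tidal acceleration ∝ M/d³, so compare M/d³ for each.
Enceladus: (1.08 × 10²⁰) / (2.38 × 10⁸)³ = 8.011 × 10⁻⁶
Mimas: (3.75 × 10¹⁹) / (1.86 × 10⁸)³ = 5.828 × 10⁻⁶
Ratio (larger/smaller) = 1.37

Enceladus, by a factor of ≈ 1.37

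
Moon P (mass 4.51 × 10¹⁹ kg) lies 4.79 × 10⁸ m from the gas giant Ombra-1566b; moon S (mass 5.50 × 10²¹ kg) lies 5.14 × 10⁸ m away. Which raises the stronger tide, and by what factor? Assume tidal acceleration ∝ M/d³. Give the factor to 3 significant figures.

Moon S, by a factor of ≈ 98.7

Tidal acceleration ∝ M/d³, so compare M/d³ for each.
Moon P: (4.51 × 10¹⁹) / (4.79 × 10⁸)³ = 4.104 × 10⁻⁷
Moon S: (5.50 × 10²¹) / (5.14 × 10⁸)³ = 4.050 × 10⁻⁵
Ratio (larger/smaller) = 98.7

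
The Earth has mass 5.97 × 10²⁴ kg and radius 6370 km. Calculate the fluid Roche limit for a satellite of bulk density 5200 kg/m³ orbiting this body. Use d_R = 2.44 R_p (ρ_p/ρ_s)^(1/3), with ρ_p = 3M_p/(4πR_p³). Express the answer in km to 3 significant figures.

15800 km

ρ_p = 3M_p/(4πR_p³) = 3 × (5.97 × 10²⁴) / (4π × (6.37 × 10⁶ m)³) = 5510 kg/m³
d_R = 2.44 × 6370 km × (5510/5200)^(1/3)
    = 15800 km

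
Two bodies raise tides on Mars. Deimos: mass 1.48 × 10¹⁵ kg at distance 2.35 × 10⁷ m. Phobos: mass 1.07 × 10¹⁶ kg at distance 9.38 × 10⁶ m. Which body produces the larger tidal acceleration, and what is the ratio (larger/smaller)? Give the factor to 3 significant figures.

Phobos, by a factor of ≈ 114

Compare M/d³ for the two perturbers:
Deimos: (1.48 × 10¹⁵) / (2.35 × 10⁷)³ = 1.140 × 10⁻⁷
Phobos: (1.07 × 10¹⁶) / (9.38 × 10⁶)³ = 1.297 × 10⁻⁵
Ratio (larger/smaller) = 114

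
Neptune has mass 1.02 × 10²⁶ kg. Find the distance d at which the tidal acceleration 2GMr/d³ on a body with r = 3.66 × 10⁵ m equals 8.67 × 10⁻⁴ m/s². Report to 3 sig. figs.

1.79 × 10⁸ m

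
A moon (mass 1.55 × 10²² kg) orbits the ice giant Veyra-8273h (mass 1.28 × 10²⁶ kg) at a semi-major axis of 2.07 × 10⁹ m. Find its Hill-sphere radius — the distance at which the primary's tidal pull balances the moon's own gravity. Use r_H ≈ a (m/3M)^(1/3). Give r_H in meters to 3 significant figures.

r_H ≈ a (m/3M)^(1/3)
    = (2.07 × 10⁹) × (1.55 × 10²² / (3 × 1.28 × 10²⁶))^(1/3)
    = 7.10 × 10⁷ m

7.10 × 10⁷ m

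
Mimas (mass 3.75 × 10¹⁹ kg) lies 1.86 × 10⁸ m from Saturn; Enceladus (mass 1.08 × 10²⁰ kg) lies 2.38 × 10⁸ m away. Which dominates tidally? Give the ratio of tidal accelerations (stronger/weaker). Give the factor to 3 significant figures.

Compare M/d³ for the two perturbers:
Mimas: (3.75 × 10¹⁹) / (1.86 × 10⁸)³ = 5.828 × 10⁻⁶
Enceladus: (1.08 × 10²⁰) / (2.38 × 10⁸)³ = 8.011 × 10⁻⁶
Ratio (larger/smaller) = 1.37

Enceladus, by a factor of ≈ 1.37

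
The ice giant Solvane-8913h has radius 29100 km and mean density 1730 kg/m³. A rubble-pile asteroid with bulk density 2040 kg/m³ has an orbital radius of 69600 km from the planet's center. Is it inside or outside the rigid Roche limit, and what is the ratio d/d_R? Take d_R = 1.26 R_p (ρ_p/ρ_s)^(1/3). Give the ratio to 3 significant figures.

outside; d/d_R ≈ 2.01

d_R = 1.26 × (29100 km) × (1730/2040)^(1/3) = 34710 km
d/d_R = (69600) / (34710) = 2.01
Since d/d_R > 1, the body is outside the Roche limit.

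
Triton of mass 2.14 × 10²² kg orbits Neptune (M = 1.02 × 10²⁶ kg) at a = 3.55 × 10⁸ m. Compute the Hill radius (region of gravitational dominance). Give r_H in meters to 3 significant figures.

1.46 × 10⁷ m

r_H ≈ a (m/3M)^(1/3)
    = (3.55 × 10⁸) × (2.14 × 10²² / (3 × 1.02 × 10²⁶))^(1/3)
    = 1.46 × 10⁷ m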